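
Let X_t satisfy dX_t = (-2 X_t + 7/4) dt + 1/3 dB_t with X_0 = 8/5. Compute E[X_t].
E[X_t] = 7/8 + 29*exp(-2*t)/40

Taking expectations and using E[dB_t] = 0, the mean m(t) = E[X_t] satisfies the ODE m'(t) = a m(t) + b with m(0) = x_0. With a = -2, b = 7/4, x_0 = 8/5, the solution is
  m(t) = x_0 * exp(a t) + (b/a) * (exp(a t) - 1)
       = (8/5) * exp((-2) t) + ((7/4)/(-2)) * (exp((-2) t) - 1)
       = 7/8 + 29*exp(-2*t)/40.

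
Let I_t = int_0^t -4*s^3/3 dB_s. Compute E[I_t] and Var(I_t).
E[I_t] = 0; Var(I_t) = 16*t^7/63

The Itô integral of a deterministic integrand f(s) has mean 0 because each increment f(s) * (B_{s+ds} - B_s) has mean 0. By the Itô isometry:
  Var( int_0^t f(s) dB_s ) = E[ (int_0^t f(s) dB_s)^2 ] = int_0^t f(s)^2 ds.
Here f(s) = -4*s^3/3, so f(s)^2 = 16*s^6/9. Integrate:
  int_0^t (16*s^6/9) ds = 16*t^7/63.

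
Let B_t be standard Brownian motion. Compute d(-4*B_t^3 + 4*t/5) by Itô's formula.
d(-4*B_t^3 + 4*t/5) = (4/5 - 12*B_t) dt + (-12*B_t^2) dB_t

Itô's formula for f(t, x): d f(t, B_t) = (f_t + (1/2) f_xx) dt + f_x dB_t. Compute partials of f(t, x) = 4*t/5 - 4*x^3:
  f_t(t,x)  = 4/5
  f_x(t,x)  = -12*x^2
  f_xx(t,x) = -24*x
Assemble drift = f_t + (1/2) f_xx = 4/5 - 12*x and diffusion = f_x = -12*x^2. Substituting x = B_t:
  d(-4*B_t^3 + 4*t/5) = (4/5 - 12*B_t) dt + (-12*B_t^2) dB_t.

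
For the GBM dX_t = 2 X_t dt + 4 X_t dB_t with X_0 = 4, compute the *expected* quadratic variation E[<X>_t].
E[<X>_t] = 64*exp(20*t)/5 - 64/5

<X>_t = int_0^t (4 * X_s)^2 ds. Taking expectation inside the integral: E[<X>_t] = 4^2 * int_0^t E[X_s^2] ds. For GBM, E[X_s^2] = x_0^2 * exp((2 mu + sigma^2) s). Integrating:
  E[<X>_t] = 4^2 * 4^2 * (exp((2*2 + 4^2) t) - 1) / (2*2 + 4^2)
           = 4^2 * 4^2 * (exp(20 t) - 1) / 20 = 64*exp(20*t)/5 - 64/5.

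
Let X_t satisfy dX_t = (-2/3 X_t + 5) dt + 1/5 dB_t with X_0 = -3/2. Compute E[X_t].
E[X_t] = 15/2 - 9*exp(-2*t/3)

Taking expectations and using E[dB_t] = 0, the mean m(t) = E[X_t] satisfies the ODE m'(t) = a m(t) + b with m(0) = x_0. With a = -2/3, b = 5, x_0 = -3/2, the solution is
  m(t) = x_0 * exp(a t) + (b/a) * (exp(a t) - 1)
       = (-3/2) * exp((-2/3) t) + (5/(-2/3)) * (exp((-2/3) t) - 1)
       = 15/2 - 9*exp(-2*t/3).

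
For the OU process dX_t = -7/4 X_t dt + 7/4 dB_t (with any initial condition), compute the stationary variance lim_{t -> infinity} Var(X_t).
lim Var(X_t) = 7/8

The OU SDE dX = -theta X dt + sigma dB admits the integrating factor exp(theta t): d(exp(theta t) X_t) = sigma exp(theta t) dB_t. Integrating from 0 to t gives X_t = x_0 * exp(-theta t) + sigma * int_0^t exp(-theta (t-s)) dB_s for any initial x_0. The Itô integral has variance (by the Itô isometry) sigma^2 * int_0^t exp(-2 theta (t - s)) ds = sigma^2 * (1 - exp(-2 theta t)) / (2 theta), independent of x_0.
With theta = 7/4, sigma = 7/4:
  Var(X_t) = (7/4)^2 * (1 - exp(-2*7/4 t)) / (2 * 7/4) = 7/8 - 7*exp(-7*t/2)/8.
As t -> infinity, exp(-2*7/4 t) -> 0, so the stationary variance is sigma^2 / (2 theta) = 7/8.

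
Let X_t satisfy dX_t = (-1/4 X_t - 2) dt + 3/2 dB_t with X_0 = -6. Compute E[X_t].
E[X_t] = -8 + 2*exp(-t/4)

Taking expectations and using E[dB_t] = 0, the mean m(t) = E[X_t] satisfies the ODE m'(t) = a m(t) + b with m(0) = x_0. With a = -1/4, b = -2, x_0 = -6, the solution is
  m(t) = x_0 * exp(a t) + (b/a) * (exp(a t) - 1)
       = (-6) * exp((-1/4) t) + ((-2)/(-1/4)) * (exp((-1/4) t) - 1)
       = -8 + 2*exp(-t/4).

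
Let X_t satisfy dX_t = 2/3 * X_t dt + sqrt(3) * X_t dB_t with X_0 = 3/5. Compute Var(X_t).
Var(X_t) = 9*(exp(3*t) - 1)*exp(4*t/3)/25

For GBM dX = mu X dt + sigma X dB with X_0 = x_0, apply Itô to Y = log X: dY = (mu - sigma^2/2) dt + sigma dB, so Y_t = log(x_0) + (mu - sigma^2/2) t + sigma B_t and hence X_t = x_0 * exp((mu - sigma^2/2) t + sigma B_t).
With mu = 2/3, sigma = sqrt(3), x_0 = 3/5, this gives:
  X_t = 3/5 * exp((-5/6) * t + (sqrt(3)) * B_t).
Since sigma*B_t ~ Normal(0, sigma^2 t), E[exp(sigma*B_t)] = exp(sigma^2 t / 2); so E[X_t] = x_0 * exp((mu - sigma^2/2) t) * exp(sigma^2 t / 2) = x_0 * exp(mu t) = 3*exp(2*t/3)/5.
Var(X_t) = E[X_t^2] - (E[X_t])^2 = x_0^2 * exp(2 mu t) * (exp(sigma^2 t) - 1) = 9*(exp(3*t) - 1)*exp(4*t/3)/25.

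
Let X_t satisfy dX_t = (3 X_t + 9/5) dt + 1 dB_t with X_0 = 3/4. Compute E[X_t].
E[X_t] = 27*exp(3*t)/20 - 3/5

Taking expectations and using E[dB_t] = 0, the mean m(t) = E[X_t] satisfies the ODE m'(t) = a m(t) + b with m(0) = x_0. With a = 3, b = 9/5, x_0 = 3/4, the solution is
  m(t) = x_0 * exp(a t) + (b/a) * (exp(a t) - 1)
       = (3/4) * exp(3 t) + ((9/5)/3) * (exp(3 t) - 1)
       = 27*exp(3*t)/20 - 3/5.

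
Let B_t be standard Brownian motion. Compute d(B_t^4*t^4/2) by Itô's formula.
d(B_t^4*t^4/2) = (B_t^2*t^3*(2*B_t^2 + 3*t)) dt + (2*B_t^3*t^4) dB_t

Itô's formula for f(t, x): d f(t, B_t) = (f_t + (1/2) f_xx) dt + f_x dB_t. Compute partials of f(t, x) = t^4*x^4/2:
  f_t(t,x)  = 2*t^3*x^4
  f_x(t,x)  = 2*t^4*x^3
  f_xx(t,x) = 6*t^4*x^2
Assemble drift = f_t + (1/2) f_xx = t^3*x^2*(3*t + 2*x^2) and diffusion = f_x = 2*t^4*x^3. Substituting x = B_t:
  d(B_t^4*t^4/2) = (B_t^2*t^3*(2*B_t^2 + 3*t)) dt + (2*B_t^3*t^4) dB_t.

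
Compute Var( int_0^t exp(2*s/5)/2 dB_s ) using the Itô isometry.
Var = 5*exp(4*t/5)/16 - 5/16

The Itô integral of a deterministic integrand f(s) has mean 0 because each increment f(s) * (B_{s+ds} - B_s) has mean 0. By the Itô isometry:
  Var( int_0^t f(s) dB_s ) = E[ (int_0^t f(s) dB_s)^2 ] = int_0^t f(s)^2 ds.
Here f(s) = exp(2*s/5)/2, so f(s)^2 = exp(4*s/5)/4. Integrate:
  int_0^t (exp(4*s/5)/4) ds = 5*exp(4*t/5)/16 - 5/16.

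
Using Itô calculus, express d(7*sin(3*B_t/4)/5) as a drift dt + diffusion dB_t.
d(7*sin(3*B_t/4)/5) = (-63*sin(3*B_t/4)/160) dt + (21*cos(3*B_t/4)/20) dB_t

Itô's formula for f(B_t) gives d f(B_t) = f'(B_t) dB_t + (1/2) f''(B_t) dt. Compute derivatives of f(x) = 7*sin(3*x/4)/5:
  f'(x)  = 21*cos(3*x/4)/20
  f''(x) = -63*sin(3*x/4)/80
Substitute x = B_t and multiply the f'' term by 1/2:
  drift     = (1/2) * (-63*sin(3*x/4)/80) evaluated at B_t = -63*sin(3*B_t/4)/160
  diffusion = (21*cos(3*x/4)/20) evaluated at B_t = 21*cos(3*B_t/4)/20
Therefore d(7*sin(3*B_t/4)/5) = (-63*sin(3*B_t/4)/160) dt + (21*cos(3*B_t/4)/20) dB_t.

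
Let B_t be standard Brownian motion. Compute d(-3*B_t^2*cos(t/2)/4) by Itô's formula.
d(-3*B_t^2*cos(t/2)/4) = (3*B_t^2*sin(t/2)/8 - 3*cos(t/2)/4) dt + (-3*B_t*cos(t/2)/2) dB_t

Itô's formula for f(t, x): d f(t, B_t) = (f_t + (1/2) f_xx) dt + f_x dB_t. Compute partials of f(t, x) = -3*x^2*cos(t/2)/4:
  f_t(t,x)  = 3*x^2*sin(t/2)/8
  f_x(t,x)  = -3*x*cos(t/2)/2
  f_xx(t,x) = -3*cos(t/2)/2
Assemble drift = f_t + (1/2) f_xx = 3*x^2*sin(t/2)/8 - 3*cos(t/2)/4 and diffusion = f_x = -3*x*cos(t/2)/2. Substituting x = B_t:
  d(-3*B_t^2*cos(t/2)/4) = (3*B_t^2*sin(t/2)/8 - 3*cos(t/2)/4) dt + (-3*B_t*cos(t/2)/2) dB_t.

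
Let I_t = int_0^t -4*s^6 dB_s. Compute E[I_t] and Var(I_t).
E[I_t] = 0; Var(I_t) = 16*t^13/13

The Itô integral of a deterministic integrand f(s) has mean 0 because each increment f(s) * (B_{s+ds} - B_s) has mean 0. By the Itô isometry:
  Var( int_0^t f(s) dB_s ) = E[ (int_0^t f(s) dB_s)^2 ] = int_0^t f(s)^2 ds.
Here f(s) = -4*s^6, so f(s)^2 = 16*s^12. Integrate:
  int_0^t (16*s^12) ds = 16*t^13/13.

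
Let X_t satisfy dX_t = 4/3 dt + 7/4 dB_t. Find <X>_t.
<X>_t = 49*t/16

For an Itô process dX_t = a(t) dt + b(t) dB_t, the quadratic variation is <X>_t = int_0^t b(s)^2 ds (the drift term does not contribute). Here b(s) = 7/4, so
  b(s)^2 = 49/16.
Integrating from 0 to t:
  <X>_t = int_0^t (49/16) ds = 49*t/16.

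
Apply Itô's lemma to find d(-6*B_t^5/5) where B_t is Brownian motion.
d(-6*B_t^5/5) = (-12*B_t^3) dt + (-6*B_t^4) dB_t

Itô's formula for f(B_t) gives d f(B_t) = f'(B_t) dB_t + (1/2) f''(B_t) dt. Compute derivatives of f(x) = -6*x^5/5:
  f'(x)  = -6*x^4
  f''(x) = -24*x^3
Substitute x = B_t and multiply the f'' term by 1/2:
  drift     = (1/2) * (-24*x^3) evaluated at B_t = -12*B_t^3
  diffusion = (-6*x^4) evaluated at B_t = -6*B_t^4
Therefore d(-6*B_t^5/5) = (-12*B_t^3) dt + (-6*B_t^4) dB_t.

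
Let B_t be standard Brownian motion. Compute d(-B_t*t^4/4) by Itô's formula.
d(-B_t*t^4/4) = (-B_t*t^3) dt + (-t^4/4) dB_t

Itô's formula for f(t, x): d f(t, B_t) = (f_t + (1/2) f_xx) dt + f_x dB_t. Compute partials of f(t, x) = -t^4*x/4:
  f_t(t,x)  = -t^3*x
  f_x(t,x)  = -t^4/4
  f_xx(t,x) = 0
Assemble drift = f_t + (1/2) f_xx = -t^3*x and diffusion = f_x = -t^4/4. Substituting x = B_t:
  d(-B_t*t^4/4) = (-B_t*t^3) dt + (-t^4/4) dB_t.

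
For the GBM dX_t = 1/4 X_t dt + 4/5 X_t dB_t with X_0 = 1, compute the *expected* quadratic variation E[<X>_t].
E[<X>_t] = 32*exp(57*t/50)/57 - 32/57

<X>_t = int_0^t ((4/5) * X_s)^2 ds. Taking expectation inside the integral: E[<X>_t] = (4/5)^2 * int_0^t E[X_s^2] ds. For GBM, E[X_s^2] = x_0^2 * exp((2 mu + sigma^2) s). Integrating:
  E[<X>_t] = (4/5)^2 * 1^2 * (exp((2*(1/4) + (4/5)^2) t) - 1) / (2*(1/4) + (4/5)^2)
           = (4/5)^2 * 1^2 * (exp((57/50) t) - 1) / (57/50) = 32*exp(57*t/50)/57 - 32/57.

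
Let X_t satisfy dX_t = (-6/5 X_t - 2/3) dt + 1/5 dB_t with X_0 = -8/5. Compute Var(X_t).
Var(X_t) = 1/60 - exp(-12*t/5)/60

The variance V(t) = Var(X_t) satisfies V'(t) = 2 a V(t) + c^2 with V(0) = 0 (drift coefficient is linear in X, diffusion is constant). With a = -6/5, c = 1/5, the solution is
  V(t) = (c^2 / (2 a)) * (exp(2 a t) - 1)
       = ((1/5)^2 / (2*(-6/5))) * (exp((-12/5) t) - 1)
       = 1/60 - exp(-12*t/5)/60.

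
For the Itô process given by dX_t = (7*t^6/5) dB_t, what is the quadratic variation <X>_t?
<X>_t = 49*t^13/325

For an Itô process dX_t = a(t) dt + b(t) dB_t, the quadratic variation is <X>_t = int_0^t b(s)^2 ds (the drift term does not contribute). Here b(s) = 7*s^6/5, so
  b(s)^2 = 49*s^12/25.
Integrating from 0 to t:
  <X>_t = int_0^t (49*s^12/25) ds = 49*t^13/325.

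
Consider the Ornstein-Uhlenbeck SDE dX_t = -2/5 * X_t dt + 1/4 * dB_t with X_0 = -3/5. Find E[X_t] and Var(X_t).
E[X_t] = -3*exp(-2*t/5)/5; Var(X_t) = 5/64 - 5*exp(-4*t/5)/64

The OU SDE dX = -theta X dt + sigma dB admits the integrating factor exp(theta t): d(exp(theta t) X_t) = sigma exp(theta t) dB_t. Integrating from 0 to t:
  X_t = x_0 * exp(-theta t) + sigma * int_0^t exp(-theta (t-s)) dB_s.
The Itô integral has mean 0 and (by the Itô isometry) variance sigma^2 * int_0^t exp(-2 theta (t - s)) ds = sigma^2 * (1 - exp(-2 theta t)) / (2 theta).
With theta = 2/5, sigma = 1/4, x_0 = -3/5:
  E[X_t] = -3/5 * exp(-2/5 t) = -3*exp(-2*t/5)/5
  Var(X_t) = (1/4)^2 * (1 - exp(-2*2/5 t)) / (2 * 2/5) = 5/64 - 5*exp(-4*t/5)/64.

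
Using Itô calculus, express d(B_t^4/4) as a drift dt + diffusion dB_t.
d(B_t^4/4) = (3*B_t^2/2) dt + (B_t^3) dB_t

Itô's formula for f(B_t) gives d f(B_t) = f'(B_t) dB_t + (1/2) f''(B_t) dt. Compute derivatives of f(x) = x^4/4:
  f'(x)  = x^3
  f''(x) = 3*x^2
Substitute x = B_t and multiply the f'' term by 1/2:
  drift     = (1/2) * (3*x^2) evaluated at B_t = 3*B_t^2/2
  diffusion = (x^3) evaluated at B_t = B_t^3
Therefore d(B_t^4/4) = (3*B_t^2/2) dt + (B_t^3) dB_t.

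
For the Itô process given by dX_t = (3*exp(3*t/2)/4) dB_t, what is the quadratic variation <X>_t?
<X>_t = 3*exp(3*t)/16 - 3/16

For an Itô process dX_t = a(t) dt + b(t) dB_t, the quadratic variation is <X>_t = int_0^t b(s)^2 ds (the drift term does not contribute). Here b(s) = 3*exp(3*s/2)/4, so
  b(s)^2 = 9*exp(3*s)/16.
Integrating from 0 to t:
  <X>_t = int_0^t (9*exp(3*s)/16) ds = 3*exp(3*t)/16 - 3/16.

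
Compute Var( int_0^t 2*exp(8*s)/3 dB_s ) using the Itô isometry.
Var = exp(16*t)/36 - 1/36

The Itô integral of a deterministic integrand f(s) has mean 0 because each increment f(s) * (B_{s+ds} - B_s) has mean 0. By the Itô isometry:
  Var( int_0^t f(s) dB_s ) = E[ (int_0^t f(s) dB_s)^2 ] = int_0^t f(s)^2 ds.
Here f(s) = 2*exp(8*s)/3, so f(s)^2 = 4*exp(16*s)/9. Integrate:
  int_0^t (4*exp(16*s)/9) ds = exp(16*t)/36 - 1/36.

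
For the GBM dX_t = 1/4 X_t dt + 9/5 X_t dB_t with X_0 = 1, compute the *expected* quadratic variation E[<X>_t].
E[<X>_t] = 162*exp(187*t/50)/187 - 162/187

<X>_t = int_0^t ((9/5) * X_s)^2 ds. Taking expectation inside the integral: E[<X>_t] = (9/5)^2 * int_0^t E[X_s^2] ds. For GBM, E[X_s^2] = x_0^2 * exp((2 mu + sigma^2) s). Integrating:
  E[<X>_t] = (9/5)^2 * 1^2 * (exp((2*(1/4) + (9/5)^2) t) - 1) / (2*(1/4) + (9/5)^2)
           = (9/5)^2 * 1^2 * (exp((187/50) t) - 1) / (187/50) = 162*exp(187*t/50)/187 - 162/187.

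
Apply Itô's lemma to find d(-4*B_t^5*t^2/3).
d(-4*B_t^5*t^2/3) = (8*B_t^3*t*(-B_t^2 - 5*t)/3) dt + (-20*B_t^4*t^2/3) dB_t

Itô's formula for f(t, x): d f(t, B_t) = (f_t + (1/2) f_xx) dt + f_x dB_t. Compute partials of f(t, x) = -4*t^2*x^5/3:
  f_t(t,x)  = -8*t*x^5/3
  f_x(t,x)  = -20*t^2*x^4/3
  f_xx(t,x) = -80*t^2*x^3/3
Assemble drift = f_t + (1/2) f_xx = 8*t*x^3*(-5*t - x^2)/3 and diffusion = f_x = -20*t^2*x^4/3. Substituting x = B_t:
  d(-4*B_t^5*t^2/3) = (8*B_t^3*t*(-B_t^2 - 5*t)/3) dt + (-20*B_t^4*t^2/3) dB_t.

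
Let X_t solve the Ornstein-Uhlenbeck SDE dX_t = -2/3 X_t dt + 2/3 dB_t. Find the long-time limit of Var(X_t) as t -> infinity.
lim Var(X_t) = 1/3

The OU SDE dX = -theta X dt + sigma dB admits the integrating factor exp(theta t): d(exp(theta t) X_t) = sigma exp(theta t) dB_t. Integrating from 0 to t gives X_t = x_0 * exp(-theta t) + sigma * int_0^t exp(-theta (t-s)) dB_s for any initial x_0. The Itô integral has variance (by the Itô isometry) sigma^2 * int_0^t exp(-2 theta (t - s)) ds = sigma^2 * (1 - exp(-2 theta t)) / (2 theta), independent of x_0.
With theta = 2/3, sigma = 2/3:
  Var(X_t) = (2/3)^2 * (1 - exp(-2*2/3 t)) / (2 * 2/3) = 1/3 - exp(-4*t/3)/3.
As t -> infinity, exp(-2*2/3 t) -> 0, so the stationary variance is sigma^2 / (2 theta) = 1/3.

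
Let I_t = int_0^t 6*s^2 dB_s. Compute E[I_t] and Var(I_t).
E[I_t] = 0; Var(I_t) = 36*t^5/5

The Itô integral of a deterministic integrand f(s) has mean 0 because each increment f(s) * (B_{s+ds} - B_s) has mean 0. By the Itô isometry:
  Var( int_0^t f(s) dB_s ) = E[ (int_0^t f(s) dB_s)^2 ] = int_0^t f(s)^2 ds.
Here f(s) = 6*s^2, so f(s)^2 = 36*s^4. Integrate:
  int_0^t (36*s^4) ds = 36*t^5/5.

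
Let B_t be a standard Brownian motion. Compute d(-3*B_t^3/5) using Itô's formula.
d(-3*B_t^3/5) = (-9*B_t/5) dt + (-9*B_t^2/5) dB_t

Itô's formula for f(B_t) gives d f(B_t) = f'(B_t) dB_t + (1/2) f''(B_t) dt. Compute derivatives of f(x) = -3*x^3/5:
  f'(x)  = -9*x^2/5
  f''(x) = -18*x/5
Substitute x = B_t and multiply the f'' term by 1/2:
  drift     = (1/2) * (-18*x/5) evaluated at B_t = -9*B_t/5
  diffusion = (-9*x^2/5) evaluated at B_t = -9*B_t^2/5
Therefore d(-3*B_t^3/5) = (-9*B_t/5) dt + (-9*B_t^2/5) dB_t.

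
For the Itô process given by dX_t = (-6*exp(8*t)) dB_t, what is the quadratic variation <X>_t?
<X>_t = 9*exp(16*t)/4 - 9/4

For an Itô process dX_t = a(t) dt + b(t) dB_t, the quadratic variation is <X>_t = int_0^t b(s)^2 ds (the drift term does not contribute). Here b(s) = -6*exp(8*s), so
  b(s)^2 = 36*exp(16*s).
Integrating from 0 to t:
  <X>_t = int_0^t (36*exp(16*s)) ds = 9*exp(16*t)/4 - 9/4.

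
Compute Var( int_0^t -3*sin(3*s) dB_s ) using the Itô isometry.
Var = 9*t/2 - 3*sin(6*t)/4

The Itô integral of a deterministic integrand f(s) has mean 0 because each increment f(s) * (B_{s+ds} - B_s) has mean 0. By the Itô isometry:
  Var( int_0^t f(s) dB_s ) = E[ (int_0^t f(s) dB_s)^2 ] = int_0^t f(s)^2 ds.
Here f(s) = -3*sin(3*s), so f(s)^2 = 9*sin(3*s)^2. Integrate:
  int_0^t (9*sin(3*s)^2) ds = 9*t/2 - 3*sin(6*t)/4.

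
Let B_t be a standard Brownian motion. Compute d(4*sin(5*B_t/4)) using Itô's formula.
d(4*sin(5*B_t/4)) = (-25*sin(5*B_t/4)/8) dt + (5*cos(5*B_t/4)) dB_t

Itô's formula for f(B_t) gives d f(B_t) = f'(B_t) dB_t + (1/2) f''(B_t) dt. Compute derivatives of f(x) = 4*sin(5*x/4):
  f'(x)  = 5*cos(5*x/4)
  f''(x) = -25*sin(5*x/4)/4
Substitute x = B_t and multiply the f'' term by 1/2:
  drift     = (1/2) * (-25*sin(5*x/4)/4) evaluated at B_t = -25*sin(5*B_t/4)/8
  diffusion = (5*cos(5*x/4)) evaluated at B_t = 5*cos(5*B_t/4)
Therefore d(4*sin(5*B_t/4)) = (-25*sin(5*B_t/4)/8) dt + (5*cos(5*B_t/4)) dB_t.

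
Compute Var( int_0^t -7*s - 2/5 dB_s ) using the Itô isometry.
Var = t*(1225*t^2 + 210*t + 12)/75

The Itô integral of a deterministic integrand f(s) has mean 0 because each increment f(s) * (B_{s+ds} - B_s) has mean 0. By the Itô isometry:
  Var( int_0^t f(s) dB_s ) = E[ (int_0^t f(s) dB_s)^2 ] = int_0^t f(s)^2 ds.
Here f(s) = -7*s - 2/5, so f(s)^2 = (35*s + 2)^2/25. Integrate:
  int_0^t ((35*s + 2)^2/25) ds = t*(1225*t^2 + 210*t + 12)/75.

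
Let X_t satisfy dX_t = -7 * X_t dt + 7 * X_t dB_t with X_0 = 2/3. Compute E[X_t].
E[X_t] = 2*exp(-7*t)/3

For GBM dX = mu X dt + sigma X dB with X_0 = x_0, apply Itô to Y = log X: dY = (mu - sigma^2/2) dt + sigma dB, so Y_t = log(x_0) + (mu - sigma^2/2) t + sigma B_t and hence X_t = x_0 * exp((mu - sigma^2/2) t + sigma B_t).
With mu = -7, sigma = 7, x_0 = 2/3, this gives:
  X_t = 2/3 * exp((-63/2) * t + (7) * B_t).
Since sigma*B_t ~ Normal(0, sigma^2 t), E[exp(sigma*B_t)] = exp(sigma^2 t / 2); so E[X_t] = x_0 * exp((mu - sigma^2/2) t) * exp(sigma^2 t / 2) = x_0 * exp(mu t) = 2*exp(-7*t)/3.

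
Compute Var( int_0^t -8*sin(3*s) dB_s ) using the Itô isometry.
Var = 32*t - 16*sin(6*t)/3

The Itô integral of a deterministic integrand f(s) has mean 0 because each increment f(s) * (B_{s+ds} - B_s) has mean 0. By the Itô isometry:
  Var( int_0^t f(s) dB_s ) = E[ (int_0^t f(s) dB_s)^2 ] = int_0^t f(s)^2 ds.
Here f(s) = -8*sin(3*s), so f(s)^2 = 64*sin(3*s)^2. Integrate:
  int_0^t (64*sin(3*s)^2) ds = 32*t - 16*sin(6*t)/3.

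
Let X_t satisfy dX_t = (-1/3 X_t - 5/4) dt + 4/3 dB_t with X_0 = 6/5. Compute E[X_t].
E[X_t] = -15/4 + 99*exp(-t/3)/20

Taking expectations and using E[dB_t] = 0, the mean m(t) = E[X_t] satisfies the ODE m'(t) = a m(t) + b with m(0) = x_0. With a = -1/3, b = -5/4, x_0 = 6/5, the solution is
  m(t) = x_0 * exp(a t) + (b/a) * (exp(a t) - 1)
       = (6/5) * exp((-1/3) t) + ((-5/4)/(-1/3)) * (exp((-1/3) t) - 1)
       = -15/4 + 99*exp(-t/3)/20.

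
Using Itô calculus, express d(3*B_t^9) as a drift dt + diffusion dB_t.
d(3*B_t^9) = (108*B_t^7) dt + (27*B_t^8) dB_t

Itô's formula for f(B_t) gives d f(B_t) = f'(B_t) dB_t + (1/2) f''(B_t) dt. Compute derivatives of f(x) = 3*x^9:
  f'(x)  = 27*x^8
  f''(x) = 216*x^7
Substitute x = B_t and multiply the f'' term by 1/2:
  drift     = (1/2) * (216*x^7) evaluated at B_t = 108*B_t^7
  diffusion = (27*x^8) evaluated at B_t = 27*B_t^8
Therefore d(3*B_t^9) = (108*B_t^7) dt + (27*B_t^8) dB_t.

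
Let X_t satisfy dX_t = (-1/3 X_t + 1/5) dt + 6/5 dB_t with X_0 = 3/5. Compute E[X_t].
E[X_t] = 3/5

Taking expectations and using E[dB_t] = 0, the mean m(t) = E[X_t] satisfies the ODE m'(t) = a m(t) + b with m(0) = x_0. With a = -1/3, b = 1/5, x_0 = 3/5, the solution is
  m(t) = x_0 * exp(a t) + (b/a) * (exp(a t) - 1)
       = (3/5) * exp((-1/3) t) + ((1/5)/(-1/3)) * (exp((-1/3) t) - 1)
       = 3/5.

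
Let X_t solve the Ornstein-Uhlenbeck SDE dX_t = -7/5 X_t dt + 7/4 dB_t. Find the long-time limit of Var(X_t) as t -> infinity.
lim Var(X_t) = 35/32

The OU SDE dX = -theta X dt + sigma dB admits the integrating factor exp(theta t): d(exp(theta t) X_t) = sigma exp(theta t) dB_t. Integrating from 0 to t gives X_t = x_0 * exp(-theta t) + sigma * int_0^t exp(-theta (t-s)) dB_s for any initial x_0. The Itô integral has variance (by the Itô isometry) sigma^2 * int_0^t exp(-2 theta (t - s)) ds = sigma^2 * (1 - exp(-2 theta t)) / (2 theta), independent of x_0.
With theta = 7/5, sigma = 7/4:
  Var(X_t) = (7/4)^2 * (1 - exp(-2*7/5 t)) / (2 * 7/5) = 35/32 - 35*exp(-14*t/5)/32.
As t -> infinity, exp(-2*7/5 t) -> 0, so the stationary variance is sigma^2 / (2 theta) = 35/32.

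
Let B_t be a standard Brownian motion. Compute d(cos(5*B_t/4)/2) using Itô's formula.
d(cos(5*B_t/4)/2) = (-25*cos(5*B_t/4)/64) dt + (-5*sin(5*B_t/4)/8) dB_t

Itô's formula for f(B_t) gives d f(B_t) = f'(B_t) dB_t + (1/2) f''(B_t) dt. Compute derivatives of f(x) = cos(5*x/4)/2:
  f'(x)  = -5*sin(5*x/4)/8
  f''(x) = -25*cos(5*x/4)/32
Substitute x = B_t and multiply the f'' term by 1/2:
  drift     = (1/2) * (-25*cos(5*x/4)/32) evaluated at B_t = -25*cos(5*B_t/4)/64
  diffusion = (-5*sin(5*x/4)/8) evaluated at B_t = -5*sin(5*B_t/4)/8
Therefore d(cos(5*B_t/4)/2) = (-25*cos(5*B_t/4)/64) dt + (-5*sin(5*B_t/4)/8) dB_t.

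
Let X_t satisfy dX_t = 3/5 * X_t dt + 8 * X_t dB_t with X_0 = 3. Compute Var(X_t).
Var(X_t) = 9*(exp(64*t) - 1)*exp(6*t/5)

For GBM dX = mu X dt + sigma X dB with X_0 = x_0, apply Itô to Y = log X: dY = (mu - sigma^2/2) dt + sigma dB, so Y_t = log(x_0) + (mu - sigma^2/2) t + sigma B_t and hence X_t = x_0 * exp((mu - sigma^2/2) t + sigma B_t).
With mu = 3/5, sigma = 8, x_0 = 3, this gives:
  X_t = 3 * exp((-157/5) * t + (8) * B_t).
Since sigma*B_t ~ Normal(0, sigma^2 t), E[exp(sigma*B_t)] = exp(sigma^2 t / 2); so E[X_t] = x_0 * exp((mu - sigma^2/2) t) * exp(sigma^2 t / 2) = x_0 * exp(mu t) = 3*exp(3*t/5).
Var(X_t) = E[X_t^2] - (E[X_t])^2 = x_0^2 * exp(2 mu t) * (exp(sigma^2 t) - 1) = 9*(exp(64*t) - 1)*exp(6*t/5).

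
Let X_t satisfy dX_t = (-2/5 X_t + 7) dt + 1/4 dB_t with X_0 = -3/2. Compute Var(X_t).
Var(X_t) = 5/64 - 5*exp(-4*t/5)/64

The variance V(t) = Var(X_t) satisfies V'(t) = 2 a V(t) + c^2 with V(0) = 0 (drift coefficient is linear in X, diffusion is constant). With a = -2/5, c = 1/4, the solution is
  V(t) = (c^2 / (2 a)) * (exp(2 a t) - 1)
       = ((1/4)^2 / (2*(-2/5))) * (exp((-4/5) t) - 1)
       = 5/64 - 5*exp(-4*t/5)/64.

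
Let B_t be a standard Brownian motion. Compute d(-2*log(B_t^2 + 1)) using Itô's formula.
d(-2*log(B_t^2 + 1)) = (2*(B_t^2 - 1)/(B_t^2 + 1)^2) dt + (-4*B_t/(B_t^2 + 1)) dB_t

Itô's formula for f(B_t) gives d f(B_t) = f'(B_t) dB_t + (1/2) f''(B_t) dt. Compute derivatives of f(x) = -2*log(x^2 + 1):
  f'(x)  = -4*x/(x^2 + 1)
  f''(x) = 4*(x^2 - 1)/(x^2 + 1)^2
Substitute x = B_t and multiply the f'' term by 1/2:
  drift     = (1/2) * (4*(x^2 - 1)/(x^2 + 1)^2) evaluated at B_t = 2*(B_t^2 - 1)/(B_t^2 + 1)^2
  diffusion = (-4*x/(x^2 + 1)) evaluated at B_t = -4*B_t/(B_t^2 + 1)
Therefore d(-2*log(B_t^2 + 1)) = (2*(B_t^2 - 1)/(B_t^2 + 1)^2) dt + (-4*B_t/(B_t^2 + 1)) dB_t.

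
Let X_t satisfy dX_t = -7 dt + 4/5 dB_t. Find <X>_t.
<X>_t = 16*t/25

For an Itô process dX_t = a(t) dt + b(t) dB_t, the quadratic variation is <X>_t = int_0^t b(s)^2 ds (the drift term does not contribute). Here b(s) = 4/5, so
  b(s)^2 = 16/25.
Integrating from 0 to t:
  <X>_t = int_0^t (16/25) ds = 16*t/25.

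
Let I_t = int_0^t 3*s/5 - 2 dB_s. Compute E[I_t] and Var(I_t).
E[I_t] = 0; Var(I_t) = t*(3*t^2 - 30*t + 100)/25

The Itô integral of a deterministic integrand f(s) has mean 0 because each increment f(s) * (B_{s+ds} - B_s) has mean 0. By the Itô isometry:
  Var( int_0^t f(s) dB_s ) = E[ (int_0^t f(s) dB_s)^2 ] = int_0^t f(s)^2 ds.
Here f(s) = 3*s/5 - 2, so f(s)^2 = (3*s - 10)^2/25. Integrate:
  int_0^t ((3*s - 10)^2/25) ds = t*(3*t^2 - 30*t + 100)/25.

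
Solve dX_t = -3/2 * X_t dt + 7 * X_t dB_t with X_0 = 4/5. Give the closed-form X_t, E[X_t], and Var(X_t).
X_t = 4/5 * exp((-26) t + (7) B_t); E[X_t] = 4*exp(-3*t/2)/5; Var(X_t) = (16*exp(49*t) - 16)*exp(-3*t)/25

For GBM dX = mu X dt + sigma X dB with X_0 = x_0, apply Itô to Y = log X: dY = (mu - sigma^2/2) dt + sigma dB, so Y_t = log(x_0) + (mu - sigma^2/2) t + sigma B_t and hence X_t = x_0 * exp((mu - sigma^2/2) t + sigma B_t).
With mu = -3/2, sigma = 7, x_0 = 4/5, this gives:
  X_t = 4/5 * exp((-26) * t + (7) * B_t).
Since sigma*B_t ~ Normal(0, sigma^2 t), E[exp(sigma*B_t)] = exp(sigma^2 t / 2); so E[X_t] = x_0 * exp((mu - sigma^2/2) t) * exp(sigma^2 t / 2) = x_0 * exp(mu t) = 4*exp(-3*t/2)/5.
Var(X_t) = E[X_t^2] - (E[X_t])^2 = x_0^2 * exp(2 mu t) * (exp(sigma^2 t) - 1) = (16*exp(49*t) - 16)*exp(-3*t)/25.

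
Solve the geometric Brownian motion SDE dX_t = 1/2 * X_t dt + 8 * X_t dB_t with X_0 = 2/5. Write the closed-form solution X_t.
X_t = 2/5 * exp((-63/2) * t + (8) * B_t)

For GBM dX = mu X dt + sigma X dB with X_0 = x_0, apply Itô to Y = log X: dY = (mu - sigma^2/2) dt + sigma dB, so Y_t = log(x_0) + (mu - sigma^2/2) t + sigma B_t and hence X_t = x_0 * exp((mu - sigma^2/2) t + sigma B_t).
With mu = 1/2, sigma = 8, x_0 = 2/5, this gives:
  X_t = 2/5 * exp((-63/2) * t + (8) * B_t).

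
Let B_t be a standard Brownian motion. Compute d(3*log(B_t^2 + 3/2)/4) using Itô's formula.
d(3*log(B_t^2 + 3/2)/4) = (3*(3 - 2*B_t^2)/(2*(2*B_t^2 + 3)^2)) dt + (3*B_t/(2*B_t^2 + 3)) dB_t

Itô's formula for f(B_t) gives d f(B_t) = f'(B_t) dB_t + (1/2) f''(B_t) dt. Compute derivatives of f(x) = 3*log(x^2 + 3/2)/4:
  f'(x)  = 3*x/(2*x^2 + 3)
  f''(x) = 3*(3 - 2*x^2)/(2*x^2 + 3)^2
Substitute x = B_t and multiply the f'' term by 1/2:
  drift     = (1/2) * (3*(3 - 2*x^2)/(2*x^2 + 3)^2) evaluated at B_t = 3*(3 - 2*B_t^2)/(2*(2*B_t^2 + 3)^2)
  diffusion = (3*x/(2*x^2 + 3)) evaluated at B_t = 3*B_t/(2*B_t^2 + 3)
Therefore d(3*log(B_t^2 + 3/2)/4) = (3*(3 - 2*B_t^2)/(2*(2*B_t^2 + 3)^2)) dt + (3*B_t/(2*B_t^2 + 3)) dB_t.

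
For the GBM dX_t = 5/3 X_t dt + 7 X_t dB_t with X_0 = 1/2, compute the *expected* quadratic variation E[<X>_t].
E[<X>_t] = 147*exp(157*t/3)/628 - 147/628

<X>_t = int_0^t (7 * X_s)^2 ds. Taking expectation inside the integral: E[<X>_t] = 7^2 * int_0^t E[X_s^2] ds. For GBM, E[X_s^2] = x_0^2 * exp((2 mu + sigma^2) s). Integrating:
  E[<X>_t] = 7^2 * (1/2)^2 * (exp((2*(5/3) + 7^2) t) - 1) / (2*(5/3) + 7^2)
           = 7^2 * (1/2)^2 * (exp((157/3) t) - 1) / (157/3) = 147*exp(157*t/3)/628 - 147/628.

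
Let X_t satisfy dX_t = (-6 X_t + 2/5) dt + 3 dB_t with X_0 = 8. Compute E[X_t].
E[X_t] = 1/15 + 119*exp(-6*t)/15

Taking expectations and using E[dB_t] = 0, the mean m(t) = E[X_t] satisfies the ODE m'(t) = a m(t) + b with m(0) = x_0. With a = -6, b = 2/5, x_0 = 8, the solution is
  m(t) = x_0 * exp(a t) + (b/a) * (exp(a t) - 1)
       = 8 * exp((-6) t) + ((2/5)/(-6)) * (exp((-6) t) - 1)
       = 1/15 + 119*exp(-6*t)/15.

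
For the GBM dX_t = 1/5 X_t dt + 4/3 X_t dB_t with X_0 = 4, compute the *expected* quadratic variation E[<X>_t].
E[<X>_t] = 640*exp(98*t/45)/49 - 640/49

<X>_t = int_0^t ((4/3) * X_s)^2 ds. Taking expectation inside the integral: E[<X>_t] = (4/3)^2 * int_0^t E[X_s^2] ds. For GBM, E[X_s^2] = x_0^2 * exp((2 mu + sigma^2) s). Integrating:
  E[<X>_t] = (4/3)^2 * 4^2 * (exp((2*(1/5) + (4/3)^2) t) - 1) / (2*(1/5) + (4/3)^2)
           = (4/3)^2 * 4^2 * (exp((98/45) t) - 1) / (98/45) = 640*exp(98*t/45)/49 - 640/49.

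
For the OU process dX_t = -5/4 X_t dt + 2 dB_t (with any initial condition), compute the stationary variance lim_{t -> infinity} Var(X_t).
lim Var(X_t) = 8/5

The OU SDE dX = -theta X dt + sigma dB admits the integrating factor exp(theta t): d(exp(theta t) X_t) = sigma exp(theta t) dB_t. Integrating from 0 to t gives X_t = x_0 * exp(-theta t) + sigma * int_0^t exp(-theta (t-s)) dB_s for any initial x_0. The Itô integral has variance (by the Itô isometry) sigma^2 * int_0^t exp(-2 theta (t - s)) ds = sigma^2 * (1 - exp(-2 theta t)) / (2 theta), independent of x_0.
With theta = 5/4, sigma = 2:
  Var(X_t) = (2)^2 * (1 - exp(-2*5/4 t)) / (2 * 5/4) = 8/5 - 8*exp(-5*t/2)/5.
As t -> infinity, exp(-2*5/4 t) -> 0, so the stationary variance is sigma^2 / (2 theta) = 8/5.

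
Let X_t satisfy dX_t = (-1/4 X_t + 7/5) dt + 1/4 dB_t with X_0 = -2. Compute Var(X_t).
Var(X_t) = 1/8 - exp(-t/2)/8

The variance V(t) = Var(X_t) satisfies V'(t) = 2 a V(t) + c^2 with V(0) = 0 (drift coefficient is linear in X, diffusion is constant). With a = -1/4, c = 1/4, the solution is
  V(t) = (c^2 / (2 a)) * (exp(2 a t) - 1)
       = ((1/4)^2 / (2*(-1/4))) * (exp((-1/2) t) - 1)
       = 1/8 - exp(-t/2)/8.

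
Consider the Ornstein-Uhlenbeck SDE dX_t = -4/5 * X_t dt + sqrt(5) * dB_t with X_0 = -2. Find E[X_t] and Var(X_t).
E[X_t] = -2*exp(-4*t/5); Var(X_t) = 25/8 - 25*exp(-8*t/5)/8

The OU SDE dX = -theta X dt + sigma dB admits the integrating factor exp(theta t): d(exp(theta t) X_t) = sigma exp(theta t) dB_t. Integrating from 0 to t:
  X_t = x_0 * exp(-theta t) + sigma * int_0^t exp(-theta (t-s)) dB_s.
The Itô integral has mean 0 and (by the Itô isometry) variance sigma^2 * int_0^t exp(-2 theta (t - s)) ds = sigma^2 * (1 - exp(-2 theta t)) / (2 theta).
With theta = 4/5, sigma = sqrt(5), x_0 = -2:
  E[X_t] = -2 * exp(-4/5 t) = -2*exp(-4*t/5)
  Var(X_t) = (sqrt(5))^2 * (1 - exp(-2*4/5 t)) / (2 * 4/5) = 25/8 - 25*exp(-8*t/5)/8.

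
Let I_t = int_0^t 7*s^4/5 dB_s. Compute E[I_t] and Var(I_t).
E[I_t] = 0; Var(I_t) = 49*t^9/225

The Itô integral of a deterministic integrand f(s) has mean 0 because each increment f(s) * (B_{s+ds} - B_s) has mean 0. By the Itô isometry:
  Var( int_0^t f(s) dB_s ) = E[ (int_0^t f(s) dB_s)^2 ] = int_0^t f(s)^2 ds.
Here f(s) = 7*s^4/5, so f(s)^2 = 49*s^8/25. Integrate:
  int_0^t (49*s^8/25) ds = 49*t^9/225.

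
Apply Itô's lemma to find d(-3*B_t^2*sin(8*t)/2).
d(-3*B_t^2*sin(8*t)/2) = (-12*B_t^2*cos(8*t) - 3*sin(8*t)/2) dt + (-3*B_t*sin(8*t)) dB_t

Itô's formula for f(t, x): d f(t, B_t) = (f_t + (1/2) f_xx) dt + f_x dB_t. Compute partials of f(t, x) = -3*x^2*sin(8*t)/2:
  f_t(t,x)  = -12*x^2*cos(8*t)
  f_x(t,x)  = -3*x*sin(8*t)
  f_xx(t,x) = -3*sin(8*t)
Assemble drift = f_t + (1/2) f_xx = -12*x^2*cos(8*t) - 3*sin(8*t)/2 and diffusion = f_x = -3*x*sin(8*t). Substituting x = B_t:
  d(-3*B_t^2*sin(8*t)/2) = (-12*B_t^2*cos(8*t) - 3*sin(8*t)/2) dt + (-3*B_t*sin(8*t)) dB_t.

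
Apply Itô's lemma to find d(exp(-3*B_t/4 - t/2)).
d(exp(-3*B_t/4 - t/2)) = (-7*exp(-3*B_t/4 - t/2)/32) dt + (-3*exp(-3*B_t/4 - t/2)/4) dB_t

Itô's formula for f(t, x): d f(t, B_t) = (f_t + (1/2) f_xx) dt + f_x dB_t. Compute partials of f(t, x) = exp(-t/2 - 3*x/4):
  f_t(t,x)  = -exp(-t/2 - 3*x/4)/2
  f_x(t,x)  = -3*exp(-t/2 - 3*x/4)/4
  f_xx(t,x) = 9*exp(-t/2 - 3*x/4)/16
Assemble drift = f_t + (1/2) f_xx = -7*exp(-t/2 - 3*x/4)/32 and diffusion = f_x = -3*exp(-t/2 - 3*x/4)/4. Substituting x = B_t:
  d(exp(-3*B_t/4 - t/2)) = (-7*exp(-3*B_t/4 - t/2)/32) dt + (-3*exp(-3*B_t/4 - t/2)/4) dB_t.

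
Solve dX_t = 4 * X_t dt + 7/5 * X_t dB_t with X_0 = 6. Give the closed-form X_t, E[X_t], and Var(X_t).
X_t = 6 * exp((151/50) t + (7/5) B_t); E[X_t] = 6*exp(4*t); Var(X_t) = 36*(exp(49*t/25) - 1)*exp(8*t)

For GBM dX = mu X dt + sigma X dB with X_0 = x_0, apply Itô to Y = log X: dY = (mu - sigma^2/2) dt + sigma dB, so Y_t = log(x_0) + (mu - sigma^2/2) t + sigma B_t and hence X_t = x_0 * exp((mu - sigma^2/2) t + sigma B_t).
With mu = 4, sigma = 7/5, x_0 = 6, this gives:
  X_t = 6 * exp((151/50) * t + (7/5) * B_t).
Since sigma*B_t ~ Normal(0, sigma^2 t), E[exp(sigma*B_t)] = exp(sigma^2 t / 2); so E[X_t] = x_0 * exp((mu - sigma^2/2) t) * exp(sigma^2 t / 2) = x_0 * exp(mu t) = 6*exp(4*t).
Var(X_t) = E[X_t^2] - (E[X_t])^2 = x_0^2 * exp(2 mu t) * (exp(sigma^2 t) - 1) = 36*(exp(49*t/25) - 1)*exp(8*t).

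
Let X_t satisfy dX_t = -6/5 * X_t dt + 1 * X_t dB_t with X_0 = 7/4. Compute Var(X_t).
Var(X_t) = (49*exp(t) - 49)*exp(-12*t/5)/16

For GBM dX = mu X dt + sigma X dB with X_0 = x_0, apply Itô to Y = log X: dY = (mu - sigma^2/2) dt + sigma dB, so Y_t = log(x_0) + (mu - sigma^2/2) t + sigma B_t and hence X_t = x_0 * exp((mu - sigma^2/2) t + sigma B_t).
With mu = -6/5, sigma = 1, x_0 = 7/4, this gives:
  X_t = 7/4 * exp((-17/10) * t + (1) * B_t).
Since sigma*B_t ~ Normal(0, sigma^2 t), E[exp(sigma*B_t)] = exp(sigma^2 t / 2); so E[X_t] = x_0 * exp((mu - sigma^2/2) t) * exp(sigma^2 t / 2) = x_0 * exp(mu t) = 7*exp(-6*t/5)/4.
Var(X_t) = E[X_t^2] - (E[X_t])^2 = x_0^2 * exp(2 mu t) * (exp(sigma^2 t) - 1) = (49*exp(t) - 49)*exp(-12*t/5)/16.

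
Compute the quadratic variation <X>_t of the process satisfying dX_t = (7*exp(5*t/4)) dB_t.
<X>_t = 98*exp(5*t/2)/5 - 98/5

For an Itô process dX_t = a(t) dt + b(t) dB_t, the quadratic variation is <X>_t = int_0^t b(s)^2 ds (the drift term does not contribute). Here b(s) = 7*exp(5*s/4), so
  b(s)^2 = 49*exp(5*s/2).
Integrating from 0 to t:
  <X>_t = int_0^t (49*exp(5*s/2)) ds = 98*exp(5*t/2)/5 - 98/5.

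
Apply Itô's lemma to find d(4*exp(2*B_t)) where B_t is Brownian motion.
d(4*exp(2*B_t)) = (8*exp(2*B_t)) dt + (8*exp(2*B_t)) dB_t

Itô's formula for f(B_t) gives d f(B_t) = f'(B_t) dB_t + (1/2) f''(B_t) dt. Compute derivatives of f(x) = 4*exp(2*x):
  f'(x)  = 8*exp(2*x)
  f''(x) = 16*exp(2*x)
Substitute x = B_t and multiply the f'' term by 1/2:
  drift     = (1/2) * (16*exp(2*x)) evaluated at B_t = 8*exp(2*B_t)
  diffusion = (8*exp(2*x)) evaluated at B_t = 8*exp(2*B_t)
Therefore d(4*exp(2*B_t)) = (8*exp(2*B_t)) dt + (8*exp(2*B_t)) dB_t.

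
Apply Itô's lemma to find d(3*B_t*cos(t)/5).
d(3*B_t*cos(t)/5) = (-3*B_t*sin(t)/5) dt + (3*cos(t)/5) dB_t

Itô's formula for f(t, x): d f(t, B_t) = (f_t + (1/2) f_xx) dt + f_x dB_t. Compute partials of f(t, x) = 3*x*cos(t)/5:
  f_t(t,x)  = -3*x*sin(t)/5
  f_x(t,x)  = 3*cos(t)/5
  f_xx(t,x) = 0
Assemble drift = f_t + (1/2) f_xx = -3*x*sin(t)/5 and diffusion = f_x = 3*cos(t)/5. Substituting x = B_t:
  d(3*B_t*cos(t)/5) = (-3*B_t*sin(t)/5) dt + (3*cos(t)/5) dB_t.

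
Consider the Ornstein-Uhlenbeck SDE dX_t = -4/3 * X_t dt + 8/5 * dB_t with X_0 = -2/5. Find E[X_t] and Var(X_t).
E[X_t] = -2*exp(-4*t/3)/5; Var(X_t) = 24/25 - 24*exp(-8*t/3)/25

The OU SDE dX = -theta X dt + sigma dB admits the integrating factor exp(theta t): d(exp(theta t) X_t) = sigma exp(theta t) dB_t. Integrating from 0 to t:
  X_t = x_0 * exp(-theta t) + sigma * int_0^t exp(-theta (t-s)) dB_s.
The Itô integral has mean 0 and (by the Itô isometry) variance sigma^2 * int_0^t exp(-2 theta (t - s)) ds = sigma^2 * (1 - exp(-2 theta t)) / (2 theta).
With theta = 4/3, sigma = 8/5, x_0 = -2/5:
  E[X_t] = -2/5 * exp(-4/3 t) = -2*exp(-4*t/3)/5
  Var(X_t) = (8/5)^2 * (1 - exp(-2*4/3 t)) / (2 * 4/3) = 24/25 - 24*exp(-8*t/3)/25.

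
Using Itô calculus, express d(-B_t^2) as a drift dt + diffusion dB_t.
d(-B_t^2) = (-1) dt + (-2*B_t) dB_t

Itô's formula for f(B_t) gives d f(B_t) = f'(B_t) dB_t + (1/2) f''(B_t) dt. Compute derivatives of f(x) = -x^2:
  f'(x)  = -2*x
  f''(x) = -2
Substitute x = B_t and multiply the f'' term by 1/2:
  drift     = (1/2) * (-2) evaluated at B_t = -1
  diffusion = (-2*x) evaluated at B_t = -2*B_t
Therefore d(-B_t^2) = (-1) dt + (-2*B_t) dB_t.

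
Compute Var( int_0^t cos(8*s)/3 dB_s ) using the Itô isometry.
Var = t/18 + sin(8*t)*cos(8*t)/144

The Itô integral of a deterministic integrand f(s) has mean 0 because each increment f(s) * (B_{s+ds} - B_s) has mean 0. By the Itô isometry:
  Var( int_0^t f(s) dB_s ) = E[ (int_0^t f(s) dB_s)^2 ] = int_0^t f(s)^2 ds.
Here f(s) = cos(8*s)/3, so f(s)^2 = cos(8*s)^2/9. Integrate:
  int_0^t (cos(8*s)^2/9) ds = t/18 + sin(8*t)*cos(8*t)/144.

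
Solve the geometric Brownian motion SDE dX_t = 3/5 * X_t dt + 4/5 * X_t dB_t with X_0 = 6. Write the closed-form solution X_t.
X_t = 6 * exp((7/25) * t + (4/5) * B_t)

For GBM dX = mu X dt + sigma X dB with X_0 = x_0, apply Itô to Y = log X: dY = (mu - sigma^2/2) dt + sigma dB, so Y_t = log(x_0) + (mu - sigma^2/2) t + sigma B_t and hence X_t = x_0 * exp((mu - sigma^2/2) t + sigma B_t).
With mu = 3/5, sigma = 4/5, x_0 = 6, this gives:
  X_t = 6 * exp((7/25) * t + (4/5) * B_t).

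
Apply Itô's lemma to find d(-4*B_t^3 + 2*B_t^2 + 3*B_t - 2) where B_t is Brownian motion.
d(-4*B_t^3 + 2*B_t^2 + 3*B_t - 2) = (2 - 12*B_t) dt + (-12*B_t^2 + 4*B_t + 3) dB_t

Itô's formula for f(B_t) gives d f(B_t) = f'(B_t) dB_t + (1/2) f''(B_t) dt. Compute derivatives of f(x) = -4*x^3 + 2*x^2 + 3*x - 2:
  f'(x)  = -12*x^2 + 4*x + 3
  f''(x) = 4 - 24*x
Substitute x = B_t and multiply the f'' term by 1/2:
  drift     = (1/2) * (4 - 24*x) evaluated at B_t = 2 - 12*B_t
  diffusion = (-12*x^2 + 4*x + 3) evaluated at B_t = -12*B_t^2 + 4*B_t + 3
Therefore d(-4*B_t^3 + 2*B_t^2 + 3*B_t - 2) = (2 - 12*B_t) dt + (-12*B_t^2 + 4*B_t + 3) dB_t.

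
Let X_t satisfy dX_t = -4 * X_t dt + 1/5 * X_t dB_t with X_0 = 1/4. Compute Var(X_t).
Var(X_t) = (exp(t/25) - 1)*exp(-8*t)/16

For GBM dX = mu X dt + sigma X dB with X_0 = x_0, apply Itô to Y = log X: dY = (mu - sigma^2/2) dt + sigma dB, so Y_t = log(x_0) + (mu - sigma^2/2) t + sigma B_t and hence X_t = x_0 * exp((mu - sigma^2/2) t + sigma B_t).
With mu = -4, sigma = 1/5, x_0 = 1/4, this gives:
  X_t = 1/4 * exp((-201/50) * t + (1/5) * B_t).
Since sigma*B_t ~ Normal(0, sigma^2 t), E[exp(sigma*B_t)] = exp(sigma^2 t / 2); so E[X_t] = x_0 * exp((mu - sigma^2/2) t) * exp(sigma^2 t / 2) = x_0 * exp(mu t) = exp(-4*t)/4.
Var(X_t) = E[X_t^2] - (E[X_t])^2 = x_0^2 * exp(2 mu t) * (exp(sigma^2 t) - 1) = (exp(t/25) - 1)*exp(-8*t)/16.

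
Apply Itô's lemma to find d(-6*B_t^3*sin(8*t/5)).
d(-6*B_t^3*sin(8*t/5)) = (-48*B_t^3*cos(8*t/5)/5 - 18*B_t*sin(8*t/5)) dt + (-18*B_t^2*sin(8*t/5)) dB_t

Itô's formula for f(t, x): d f(t, B_t) = (f_t + (1/2) f_xx) dt + f_x dB_t. Compute partials of f(t, x) = -6*x^3*sin(8*t/5):
  f_t(t,x)  = -48*x^3*cos(8*t/5)/5
  f_x(t,x)  = -18*x^2*sin(8*t/5)
  f_xx(t,x) = -36*x*sin(8*t/5)
Assemble drift = f_t + (1/2) f_xx = -48*x^3*cos(8*t/5)/5 - 18*x*sin(8*t/5) and diffusion = f_x = -18*x^2*sin(8*t/5). Substituting x = B_t:
  d(-6*B_t^3*sin(8*t/5)) = (-48*B_t^3*cos(8*t/5)/5 - 18*B_t*sin(8*t/5)) dt + (-18*B_t^2*sin(8*t/5)) dB_t.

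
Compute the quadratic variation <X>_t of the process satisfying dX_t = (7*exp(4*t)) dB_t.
<X>_t = 49*exp(8*t)/8 - 49/8

For an Itô process dX_t = a(t) dt + b(t) dB_t, the quadratic variation is <X>_t = int_0^t b(s)^2 ds (the drift term does not contribute). Here b(s) = 7*exp(4*s), so
  b(s)^2 = 49*exp(8*s).
Integrating from 0 to t:
  <X>_t = int_0^t (49*exp(8*s)) ds = 49*exp(8*t)/8 - 49/8.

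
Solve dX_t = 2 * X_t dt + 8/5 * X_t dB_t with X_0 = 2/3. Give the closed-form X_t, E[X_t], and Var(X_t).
X_t = 2/3 * exp((18/25) t + (8/5) B_t); E[X_t] = 2*exp(2*t)/3; Var(X_t) = 4*(exp(64*t/25) - 1)*exp(4*t)/9

For GBM dX = mu X dt + sigma X dB with X_0 = x_0, apply Itô to Y = log X: dY = (mu - sigma^2/2) dt + sigma dB, so Y_t = log(x_0) + (mu - sigma^2/2) t + sigma B_t and hence X_t = x_0 * exp((mu - sigma^2/2) t + sigma B_t).
With mu = 2, sigma = 8/5, x_0 = 2/3, this gives:
  X_t = 2/3 * exp((18/25) * t + (8/5) * B_t).
Since sigma*B_t ~ Normal(0, sigma^2 t), E[exp(sigma*B_t)] = exp(sigma^2 t / 2); so E[X_t] = x_0 * exp((mu - sigma^2/2) t) * exp(sigma^2 t / 2) = x_0 * exp(mu t) = 2*exp(2*t)/3.
Var(X_t) = E[X_t^2] - (E[X_t])^2 = x_0^2 * exp(2 mu t) * (exp(sigma^2 t) - 1) = 4*(exp(64*t/25) - 1)*exp(4*t)/9.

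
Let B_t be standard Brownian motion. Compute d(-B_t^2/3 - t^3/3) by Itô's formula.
d(-B_t^2/3 - t^3/3) = (-t^2 - 1/3) dt + (-2*B_t/3) dB_t

Itô's formula for f(t, x): d f(t, B_t) = (f_t + (1/2) f_xx) dt + f_x dB_t. Compute partials of f(t, x) = -t^3/3 - x^2/3:
  f_t(t,x)  = -t^2
  f_x(t,x)  = -2*x/3
  f_xx(t,x) = -2/3
Assemble drift = f_t + (1/2) f_xx = -t^2 - 1/3 and diffusion = f_x = -2*x/3. Substituting x = B_t:
  d(-B_t^2/3 - t^3/3) = (-t^2 - 1/3) dt + (-2*B_t/3) dB_t.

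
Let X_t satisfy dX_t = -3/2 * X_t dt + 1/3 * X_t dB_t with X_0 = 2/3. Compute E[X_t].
E[X_t] = 2*exp(-3*t/2)/3

For GBM dX = mu X dt + sigma X dB with X_0 = x_0, apply Itô to Y = log X: dY = (mu - sigma^2/2) dt + sigma dB, so Y_t = log(x_0) + (mu - sigma^2/2) t + sigma B_t and hence X_t = x_0 * exp((mu - sigma^2/2) t + sigma B_t).
With mu = -3/2, sigma = 1/3, x_0 = 2/3, this gives:
  X_t = 2/3 * exp((-14/9) * t + (1/3) * B_t).
Since sigma*B_t ~ Normal(0, sigma^2 t), E[exp(sigma*B_t)] = exp(sigma^2 t / 2); so E[X_t] = x_0 * exp((mu - sigma^2/2) t) * exp(sigma^2 t / 2) = x_0 * exp(mu t) = 2*exp(-3*t/2)/3.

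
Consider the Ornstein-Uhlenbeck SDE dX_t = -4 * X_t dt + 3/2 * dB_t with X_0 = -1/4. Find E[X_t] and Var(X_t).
E[X_t] = -exp(-4*t)/4; Var(X_t) = 9/32 - 9*exp(-8*t)/32

The OU SDE dX = -theta X dt + sigma dB admits the integrating factor exp(theta t): d(exp(theta t) X_t) = sigma exp(theta t) dB_t. Integrating from 0 to t:
  X_t = x_0 * exp(-theta t) + sigma * int_0^t exp(-theta (t-s)) dB_s.
The Itô integral has mean 0 and (by the Itô isometry) variance sigma^2 * int_0^t exp(-2 theta (t - s)) ds = sigma^2 * (1 - exp(-2 theta t)) / (2 theta).
With theta = 4, sigma = 3/2, x_0 = -1/4:
  E[X_t] = -1/4 * exp(-4 t) = -exp(-4*t)/4
  Var(X_t) = (3/2)^2 * (1 - exp(-2*4 t)) / (2 * 4) = 9/32 - 9*exp(-8*t)/32.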